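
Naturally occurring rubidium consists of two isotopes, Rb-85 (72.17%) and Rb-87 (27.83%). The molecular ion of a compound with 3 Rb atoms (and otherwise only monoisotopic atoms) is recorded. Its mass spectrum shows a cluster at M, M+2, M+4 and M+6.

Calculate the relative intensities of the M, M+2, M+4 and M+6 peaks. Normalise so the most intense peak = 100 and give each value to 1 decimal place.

Expanding (0.7217 + 0.2783)^3:
P(M) = 0.7217^3 = 0.375898
P(M+2) = 3 × 0.7217^2 × 0.2783^1 = 0.434858
P(M+4) = 3 × 0.7217^1 × 0.2783^2 = 0.167689
P(M+6) = 0.2783^3 = 0.021555
The M+2 peak is largest (0.434858); scaling to 100 gives 86.4 : 100.0 : 38.6 : 5.0.

86.4 : 100.0 : 38.6 : 5.0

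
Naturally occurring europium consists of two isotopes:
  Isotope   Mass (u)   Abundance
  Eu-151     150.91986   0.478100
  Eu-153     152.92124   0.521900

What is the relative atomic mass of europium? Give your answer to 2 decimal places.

151.96 u

Ar = Σ fᵢ·mᵢ = 0.478100 × 150.91986 + 0.521900 × 152.92124
= 72.154785 + 79.809595 = 151.964380 u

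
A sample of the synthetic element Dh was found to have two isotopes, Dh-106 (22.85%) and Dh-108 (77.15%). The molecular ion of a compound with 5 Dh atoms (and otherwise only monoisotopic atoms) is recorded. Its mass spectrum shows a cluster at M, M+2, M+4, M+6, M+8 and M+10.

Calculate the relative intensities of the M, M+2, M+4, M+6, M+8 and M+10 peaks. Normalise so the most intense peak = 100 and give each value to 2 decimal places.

Each Dh atom is independently Dh-106 (p = 0.2285) or Dh-108 (q = 0.7715); the cluster is the binomial expansion (p + q)^5.
P(M) = 0.2285^5 = 0.000623
P(M+2) = 5 × 0.2285^4 × 0.7715^1 = 0.010516
P(M+4) = 10 × 0.2285^3 × 0.7715^2 = 0.071012
P(M+6) = 10 × 0.2285^2 × 0.7715^3 = 0.239762
P(M+8) = 5 × 0.2285^1 × 0.7715^4 = 0.404762
P(M+10) = 0.7715^5 = 0.273325
The M+8 peak is largest (0.404762); scaling to 100 gives 0.15 : 2.60 : 17.54 : 59.24 : 100.00 : 67.53.

0.15 : 2.60 : 17.54 : 59.24 : 100.00 : 67.53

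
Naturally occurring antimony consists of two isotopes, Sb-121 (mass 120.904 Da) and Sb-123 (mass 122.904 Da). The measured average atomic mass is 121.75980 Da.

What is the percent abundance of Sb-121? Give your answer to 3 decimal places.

57.210%

With x = fraction of Sb-121 (so Sb-123 is 1 − x):
120.904·x + 122.904·(1 − x) = 121.75980
(120.904 − 122.904)·x = 121.75980 − 122.904
x = -1.14420 / -2.000 = 0.57210 → 57.210% Sb-121, 42.790% Sb-123.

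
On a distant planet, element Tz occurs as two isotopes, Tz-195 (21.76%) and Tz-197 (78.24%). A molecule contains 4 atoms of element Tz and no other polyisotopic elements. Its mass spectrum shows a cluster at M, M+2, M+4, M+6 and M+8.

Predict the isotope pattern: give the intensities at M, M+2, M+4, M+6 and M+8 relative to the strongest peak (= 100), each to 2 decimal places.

0.54 : 7.73 : 41.72 : 100.00 : 89.89

Expanding (0.2176 + 0.7824)^4:
P(M) = 0.2176^4 = 0.002242
P(M+2) = 4 × 0.2176^3 × 0.7824^1 = 0.032245
P(M+4) = 6 × 0.2176^2 × 0.7824^2 = 0.173911
P(M+6) = 4 × 0.2176^1 × 0.7824^3 = 0.416875
P(M+8) = 0.7824^4 = 0.374727
The M+6 peak is largest (0.416875); scaling to 100 gives 0.54 : 7.73 : 41.72 : 100.00 : 89.89.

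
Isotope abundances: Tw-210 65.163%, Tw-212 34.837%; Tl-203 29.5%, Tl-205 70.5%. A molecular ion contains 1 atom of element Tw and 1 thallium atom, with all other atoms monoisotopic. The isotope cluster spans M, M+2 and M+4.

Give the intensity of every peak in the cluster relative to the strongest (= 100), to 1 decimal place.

Element Tw pattern (n=1): 0.65163 : 0.34837
Thallium pattern (n=1): 0.2950 : 0.7050
Convolve the two distributions (both contribute in 2-u steps):
  M: 0.65163×0.2950 = 0.192231
  M+2: 0.65163×0.7050 + 0.34837×0.2950 = 0.562168
  M+4: 0.34837×0.7050 = 0.245601
Scale to base peak (0.562168) = 100: 34.2 : 100.0 : 43.7

34.2 : 100.0 : 43.7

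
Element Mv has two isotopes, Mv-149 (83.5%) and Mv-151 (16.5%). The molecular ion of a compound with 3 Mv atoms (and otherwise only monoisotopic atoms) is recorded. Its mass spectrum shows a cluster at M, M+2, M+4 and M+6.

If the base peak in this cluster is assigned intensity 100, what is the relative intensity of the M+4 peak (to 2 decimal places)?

(0.835 + 0.165)^3 gives M 0.5822, M+2 0.3451, M+4 0.0682, M+6 0.0045; the largest is M.
P(M) = C(3,0) × 0.835^3 × 0.165^0 = 1 × 0.58218287 × 1.0000 = 0.582183 (base)
P(M+4) = C(3,2) × 0.835^1 × 0.165^2 = 3 × 0.8350 × 0.027225 = 0.068199
Relative intensity = 0.068199 / 0.582183 × 100 = 11.71

11.71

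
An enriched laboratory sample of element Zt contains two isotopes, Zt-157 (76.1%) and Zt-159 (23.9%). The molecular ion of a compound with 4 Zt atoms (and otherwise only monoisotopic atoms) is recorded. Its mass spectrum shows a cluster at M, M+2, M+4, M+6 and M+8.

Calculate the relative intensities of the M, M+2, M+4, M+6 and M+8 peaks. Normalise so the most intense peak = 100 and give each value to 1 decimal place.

79.6 : 100.0 : 47.1 : 9.9 : 0.8

Each Zt atom is independently Zt-157 (p = 0.761) or Zt-159 (q = 0.239); the cluster is the binomial expansion (p + q)^4.
P(M) = 0.761^4 = 0.335381
P(M+2) = 4 × 0.761^3 × 0.239^1 = 0.421320
P(M+4) = 6 × 0.761^2 × 0.239^2 = 0.198480
P(M+6) = 4 × 0.761^1 × 0.239^3 = 0.041556
P(M+8) = 0.239^4 = 0.003263
The M+2 peak is largest (0.421320); scaling to 100 gives 79.6 : 100.0 : 47.1 : 9.9 : 0.8.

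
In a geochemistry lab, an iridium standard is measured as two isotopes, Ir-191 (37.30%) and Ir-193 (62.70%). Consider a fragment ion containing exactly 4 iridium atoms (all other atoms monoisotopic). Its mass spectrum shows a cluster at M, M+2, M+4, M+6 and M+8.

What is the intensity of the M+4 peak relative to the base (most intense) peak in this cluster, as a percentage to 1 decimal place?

(0.3730 + 0.6270)^4 gives M 0.0194, M+2 0.1302, M+4 0.3282, M+6 0.3678, M+8 0.1546; the largest is M+6.
P(M+6) = C(4,3) × 0.3730^1 × 0.6270^3 = 4 × 0.3730 × 0.24649188 = 0.367766 (base)
P(M+4) = C(4,2) × 0.3730^2 × 0.6270^2 = 6 × 0.139129 × 0.393129 = 0.328174
Relative intensity = 0.328174 / 0.367766 × 100 = 89.2

89.2%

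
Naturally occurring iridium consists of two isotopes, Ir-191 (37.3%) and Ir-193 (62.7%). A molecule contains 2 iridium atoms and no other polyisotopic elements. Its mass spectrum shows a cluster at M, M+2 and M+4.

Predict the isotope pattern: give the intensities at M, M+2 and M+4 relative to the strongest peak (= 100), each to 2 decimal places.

29.74 : 100.00 : 84.05

Each Ir atom is independently Ir-191 (p = 0.373) or Ir-193 (q = 0.627); the cluster is the binomial expansion (p + q)^2.
P(M) = 0.373^2 = 0.139129
P(M+2) = 2 × 0.373^1 × 0.627^1 = 0.467742
P(M+4) = 0.627^2 = 0.393129
The M+2 peak is largest (0.467742); scaling to 100 gives 29.74 : 100.00 : 84.05.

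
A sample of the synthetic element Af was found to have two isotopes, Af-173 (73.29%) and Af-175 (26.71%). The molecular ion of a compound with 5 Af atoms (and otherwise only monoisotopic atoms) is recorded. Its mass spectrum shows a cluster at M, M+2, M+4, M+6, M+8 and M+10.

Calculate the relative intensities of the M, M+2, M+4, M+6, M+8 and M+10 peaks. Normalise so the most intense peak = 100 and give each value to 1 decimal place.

The 5 Af atoms are independent, so intensities follow the terms of (0.7329 + 0.2671)^5.
P(M) = 0.7329^5 = 0.211458
P(M+2) = 5 × 0.7329^4 × 0.2671^1 = 0.385321
P(M+4) = 10 × 0.7329^3 × 0.2671^2 = 0.280855
P(M+6) = 10 × 0.7329^2 × 0.2671^3 = 0.102355
P(M+8) = 5 × 0.7329^1 × 0.2671^4 = 0.018651
P(M+10) = 0.2671^5 = 0.001359
The M+2 peak is largest (0.385321); scaling to 100 gives 54.9 : 100.0 : 72.9 : 26.6 : 4.8 : 0.4.

54.9 : 100.0 : 72.9 : 26.6 : 4.8 : 0.4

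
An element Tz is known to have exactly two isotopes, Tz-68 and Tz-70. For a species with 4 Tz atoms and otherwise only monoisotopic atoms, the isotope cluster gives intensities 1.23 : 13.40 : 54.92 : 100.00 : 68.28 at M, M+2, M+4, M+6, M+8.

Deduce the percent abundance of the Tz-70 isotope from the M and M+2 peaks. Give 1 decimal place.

73.1%

If p is the fraction of Tz that is Tz-68, then I(M+2)/I(M) = [C(4,1)·p^3·(1−p)] / p^4 = 4·(1−p)/p = 13.40/1.23 = 10.8943
(1−p)/p = 10.8943/4 = 2.7236  ⇒  p = 1/(1 + 2.7236) = 0.2686
Tz-68: 26.9%, Tz-70: 73.1%.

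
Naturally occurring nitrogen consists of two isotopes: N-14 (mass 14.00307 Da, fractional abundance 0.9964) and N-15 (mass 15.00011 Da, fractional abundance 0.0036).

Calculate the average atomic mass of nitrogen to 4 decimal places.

The abundance-weighted mean is 0.9964 × 14.00307 + 0.0036 × 15.00011
= 13.952659 + 0.054000 = 14.006659 Da

14.0067 Da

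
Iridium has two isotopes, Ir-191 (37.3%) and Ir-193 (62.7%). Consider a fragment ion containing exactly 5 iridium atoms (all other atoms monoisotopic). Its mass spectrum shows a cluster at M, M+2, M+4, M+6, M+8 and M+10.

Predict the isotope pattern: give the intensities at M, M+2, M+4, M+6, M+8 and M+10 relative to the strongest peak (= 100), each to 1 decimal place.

Expanding (0.373 + 0.627)^5:
P(M) = 0.373^5 = 0.007220
P(M+2) = 5 × 0.373^4 × 0.627^1 = 0.060684
P(M+4) = 10 × 0.373^3 × 0.627^2 = 0.204015
P(M+6) = 10 × 0.373^2 × 0.627^3 = 0.342942
P(M+8) = 5 × 0.373^1 × 0.627^4 = 0.288237
P(M+10) = 0.627^5 = 0.096903
The M+6 peak is largest (0.342942); scaling to 100 gives 2.1 : 17.7 : 59.5 : 100.0 : 84.0 : 28.3.

2.1 : 17.7 : 59.5 : 100.0 : 84.0 : 28.3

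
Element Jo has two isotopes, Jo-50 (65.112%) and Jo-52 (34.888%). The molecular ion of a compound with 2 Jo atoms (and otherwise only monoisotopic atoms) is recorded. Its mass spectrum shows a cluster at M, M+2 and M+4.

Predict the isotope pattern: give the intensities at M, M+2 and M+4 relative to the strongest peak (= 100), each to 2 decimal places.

The 2 Jo atoms are independent, so intensities follow the terms of (0.65112 + 0.34888)^2.
P(M) = 0.65112^2 = 0.423957
P(M+2) = 2 × 0.65112^1 × 0.34888^1 = 0.454325
P(M+4) = 0.34888^2 = 0.121717
The M+2 peak is largest (0.454325); scaling to 100 gives 93.32 : 100.00 : 26.79.

93.32 : 100.00 : 26.79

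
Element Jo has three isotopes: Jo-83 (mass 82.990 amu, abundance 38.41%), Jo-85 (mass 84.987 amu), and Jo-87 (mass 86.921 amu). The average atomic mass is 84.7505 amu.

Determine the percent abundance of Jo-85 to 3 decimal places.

The remaining 61.59% is split between Jo-85 (fraction x) and Jo-87 (fraction 0.6159 − x).
Substituting: 84.987x + 86.921(0.6159 − x) = 52.874041
(84.987 − 86.921)x = -0.6606029  ⇒  x = 0.34157, y = 0.27433
Jo-85: 34.157%, Jo-87: 27.433%.

34.157%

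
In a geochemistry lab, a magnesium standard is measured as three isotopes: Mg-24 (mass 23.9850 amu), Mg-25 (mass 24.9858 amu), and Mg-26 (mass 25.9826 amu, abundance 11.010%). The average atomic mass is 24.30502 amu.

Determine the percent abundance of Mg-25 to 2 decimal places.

The remaining 88.990% is split between Mg-24 (fraction x) and Mg-25 (fraction 0.88990 − x).
Substituting: 23.9850x + 24.9858(0.88990 − x) = 21.44433574
(23.9850 − 24.9858)x = -0.79052768  ⇒  x = 0.78990, y = 0.10000
Mg-24: 78.99%, Mg-25: 10.00%.

10.00%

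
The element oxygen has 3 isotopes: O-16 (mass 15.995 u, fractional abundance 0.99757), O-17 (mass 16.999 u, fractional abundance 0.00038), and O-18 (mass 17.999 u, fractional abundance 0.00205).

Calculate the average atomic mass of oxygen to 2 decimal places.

16.00 u

Weight each isotope mass by its fractional abundance: 0.99757 × 15.995 + 0.00038 × 16.999 + 0.00205 × 17.999
= 15.9561 + 0.0065 + 0.0369 = 15.9995 u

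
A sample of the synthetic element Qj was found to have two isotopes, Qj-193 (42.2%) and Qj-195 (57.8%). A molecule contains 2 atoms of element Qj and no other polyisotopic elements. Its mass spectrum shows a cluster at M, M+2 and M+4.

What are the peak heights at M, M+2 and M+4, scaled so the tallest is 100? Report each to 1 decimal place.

The 2 Qj atoms are independent, so intensities follow the terms of (0.422 + 0.578)^2.
P(M) = 0.422^2 = 0.178084
P(M+2) = 2 × 0.422^1 × 0.578^1 = 0.487832
P(M+4) = 0.578^2 = 0.334084
The M+2 peak is largest (0.487832); scaling to 100 gives 36.5 : 100.0 : 68.5.

36.5 : 100.0 : 68.5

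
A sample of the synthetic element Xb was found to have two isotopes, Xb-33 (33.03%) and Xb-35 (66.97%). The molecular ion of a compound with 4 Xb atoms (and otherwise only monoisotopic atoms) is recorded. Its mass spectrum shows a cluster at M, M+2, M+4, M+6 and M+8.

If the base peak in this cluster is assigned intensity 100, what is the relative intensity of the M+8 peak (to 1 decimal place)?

50.7

(0.3303 + 0.6697)^4 gives M 0.0119, M+2 0.0965, M+4 0.2936, M+6 0.3968, M+8 0.2012; the largest is M+6.
P(M+6) = C(4,3) × 0.3303^1 × 0.6697^3 = 4 × 0.3303 × 0.30035917 = 0.396835 (base)
P(M+8) = C(4,4) × 0.3303^0 × 0.6697^4 = 1 × 1.0000 × 0.20115054 = 0.201151
Relative intensity = 0.201151 / 0.396835 × 100 = 50.7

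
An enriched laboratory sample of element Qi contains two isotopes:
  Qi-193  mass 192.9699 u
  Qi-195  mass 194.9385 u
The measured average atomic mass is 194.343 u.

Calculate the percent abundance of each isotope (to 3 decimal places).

Qi-193: 30.250%, Qi-195: 69.750%

With x = fraction of Qi-193 (so Qi-195 is 1 − x):
192.9699·x + 194.9385·(1 − x) = 194.343
(192.9699 − 194.9385)·x = 194.343 − 194.9385
x = -0.5955 / -1.9686 = 0.30250 → 30.250% Qi-193, 69.750% Qi-195.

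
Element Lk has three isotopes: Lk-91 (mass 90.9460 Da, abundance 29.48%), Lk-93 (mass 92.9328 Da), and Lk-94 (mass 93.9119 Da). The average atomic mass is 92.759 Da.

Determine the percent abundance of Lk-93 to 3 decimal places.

28.450%

Let x and y be the fractions of Lk-93 and Lk-94. Then x + y = 1 − 0.2948 = 0.7052 and 92.9328x + 93.9119y = 92.759 − 0.2948×90.9460 = 65.9481192.
Substituting: 92.9328x + 93.9119(0.7052 − x) = 65.9481192
(92.9328 − 93.9119)x = -0.27855268  ⇒  x = 0.28450, y = 0.42070
Lk-93: 28.450%, Lk-94: 42.070%.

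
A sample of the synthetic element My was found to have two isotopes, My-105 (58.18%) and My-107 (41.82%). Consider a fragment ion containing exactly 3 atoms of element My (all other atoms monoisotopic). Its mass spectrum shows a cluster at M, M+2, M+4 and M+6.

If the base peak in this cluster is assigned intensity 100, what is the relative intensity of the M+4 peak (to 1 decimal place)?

71.9

(0.5818 + 0.4182)^3 gives M 0.1969, M+2 0.4247, M+4 0.3053, M+6 0.0731; the largest is M+2.
P(M+2) = C(3,1) × 0.5818^2 × 0.4182^1 = 3 × 0.33849124 × 0.4182 = 0.424671 (base)
P(M+4) = C(3,2) × 0.5818^1 × 0.4182^2 = 3 × 0.5818 × 0.17489124 = 0.305255
Relative intensity = 0.305255 / 0.424671 × 100 = 71.9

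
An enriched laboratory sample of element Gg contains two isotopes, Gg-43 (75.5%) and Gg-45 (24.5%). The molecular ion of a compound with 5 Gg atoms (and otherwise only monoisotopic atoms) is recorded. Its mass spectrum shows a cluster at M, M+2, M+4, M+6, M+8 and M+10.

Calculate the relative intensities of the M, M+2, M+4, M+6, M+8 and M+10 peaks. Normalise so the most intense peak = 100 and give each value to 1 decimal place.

61.6 : 100.0 : 64.9 : 21.1 : 3.4 : 0.2

Each Gg atom is independently Gg-43 (p = 0.755) or Gg-45 (q = 0.245); the cluster is the binomial expansion (p + q)^5.
P(M) = 0.755^5 = 0.245321
P(M+2) = 5 × 0.755^4 × 0.245^1 = 0.398037
P(M+4) = 10 × 0.755^3 × 0.245^2 = 0.258329
P(M+6) = 10 × 0.755^2 × 0.245^3 = 0.083829
P(M+8) = 5 × 0.755^1 × 0.245^4 = 0.013601
P(M+10) = 0.245^5 = 0.000883
The M+2 peak is largest (0.398037); scaling to 100 gives 61.6 : 100.0 : 64.9 : 21.1 : 3.4 : 0.2.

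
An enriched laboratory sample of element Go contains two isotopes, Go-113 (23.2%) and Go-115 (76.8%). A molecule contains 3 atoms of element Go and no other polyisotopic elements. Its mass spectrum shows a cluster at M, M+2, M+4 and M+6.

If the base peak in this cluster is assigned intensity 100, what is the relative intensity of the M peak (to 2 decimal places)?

2.76

Binomial terms of (0.232 + 0.768)^3: M 0.0125, M+2 0.1240, M+4 0.4105, M+6 0.4530 → M+6 is the base peak.
P(M+6) = C(3,3) × 0.232^0 × 0.768^3 = 1 × 1.0000 × 0.45298483 = 0.452985 (base)
P(M) = C(3,0) × 0.232^3 × 0.768^0 = 1 × 0.01248717 × 1.0000 = 0.012487
Relative intensity = 0.012487 / 0.452985 × 100 = 2.76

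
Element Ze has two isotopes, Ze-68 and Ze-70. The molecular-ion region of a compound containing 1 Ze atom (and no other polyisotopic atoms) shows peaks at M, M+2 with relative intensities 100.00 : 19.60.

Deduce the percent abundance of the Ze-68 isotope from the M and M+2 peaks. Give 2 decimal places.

Let p = fractional abundance of Ze-68. I(M+2)/I(M) = [C(1,1)·p^0·(1−p)] / p^1 = 1·(1−p)/p = 19.60/100.00 = 0.1960
(1−p)/p = 0.1960/1 = 0.1960  ⇒  p = 1/(1 + 0.1960) = 0.8361
Ze-68: 83.61%, Ze-70: 16.39%.

83.61%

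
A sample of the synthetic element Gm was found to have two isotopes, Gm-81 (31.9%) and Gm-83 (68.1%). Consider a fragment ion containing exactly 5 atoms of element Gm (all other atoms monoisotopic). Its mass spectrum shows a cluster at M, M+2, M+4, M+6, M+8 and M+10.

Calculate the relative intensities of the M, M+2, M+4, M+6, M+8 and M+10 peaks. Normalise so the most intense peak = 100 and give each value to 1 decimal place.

The 5 Gm atoms are independent, so intensities follow the terms of (0.319 + 0.681)^5.
P(M) = 0.319^5 = 0.003303
P(M+2) = 5 × 0.319^4 × 0.681^1 = 0.035260
P(M+4) = 10 × 0.319^3 × 0.681^2 = 0.150545
P(M+6) = 10 × 0.319^2 × 0.681^3 = 0.321383
P(M+8) = 5 × 0.319^1 × 0.681^4 = 0.343043
P(M+10) = 0.681^5 = 0.146466
The M+8 peak is largest (0.343043); scaling to 100 gives 1.0 : 10.3 : 43.9 : 93.7 : 100.0 : 42.7.

1.0 : 10.3 : 43.9 : 93.7 : 100.0 : 42.7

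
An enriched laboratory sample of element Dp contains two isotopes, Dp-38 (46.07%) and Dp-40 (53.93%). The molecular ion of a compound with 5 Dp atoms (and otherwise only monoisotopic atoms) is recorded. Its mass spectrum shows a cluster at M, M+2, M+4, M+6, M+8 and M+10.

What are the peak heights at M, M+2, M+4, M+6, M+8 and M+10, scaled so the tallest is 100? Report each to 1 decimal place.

Each Dp atom is independently Dp-38 (p = 0.4607) or Dp-40 (q = 0.5393); the cluster is the binomial expansion (p + q)^5.
P(M) = 0.4607^5 = 0.020753
P(M+2) = 5 × 0.4607^4 × 0.5393^1 = 0.121471
P(M+4) = 10 × 0.4607^3 × 0.5393^2 = 0.284391
P(M+6) = 10 × 0.4607^2 × 0.5393^3 = 0.332911
P(M+8) = 5 × 0.4607^1 × 0.5393^4 = 0.194854
P(M+10) = 0.5393^5 = 0.045620
The M+6 peak is largest (0.332911); scaling to 100 gives 6.2 : 36.5 : 85.4 : 100.0 : 58.5 : 13.7.

6.2 : 36.5 : 85.4 : 100.0 : 58.5 : 13.7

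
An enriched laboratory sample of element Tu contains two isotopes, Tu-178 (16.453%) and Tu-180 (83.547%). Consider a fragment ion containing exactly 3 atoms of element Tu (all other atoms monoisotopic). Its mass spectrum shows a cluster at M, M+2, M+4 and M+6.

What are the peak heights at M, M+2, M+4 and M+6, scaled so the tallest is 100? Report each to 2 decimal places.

Expanding (0.16453 + 0.83547)^3:
P(M) = 0.16453^3 = 0.004454
P(M+2) = 3 × 0.16453^2 × 0.83547^1 = 0.067849
P(M+4) = 3 × 0.16453^1 × 0.83547^2 = 0.344531
P(M+6) = 0.83547^3 = 0.583167
The M+6 peak is largest (0.583167); scaling to 100 gives 0.76 : 11.63 : 59.08 : 100.00.

0.76 : 11.63 : 59.08 : 100.00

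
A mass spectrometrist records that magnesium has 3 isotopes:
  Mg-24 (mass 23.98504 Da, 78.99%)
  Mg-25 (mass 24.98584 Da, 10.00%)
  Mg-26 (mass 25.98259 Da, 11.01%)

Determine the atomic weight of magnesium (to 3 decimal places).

The abundance-weighted mean is 0.7899 × 23.98504 + 0.1000 × 24.98584 + 0.1101 × 25.98259
= 18.945783 + 2.498584 + 2.860683 = 24.305050 Da

24.305 Da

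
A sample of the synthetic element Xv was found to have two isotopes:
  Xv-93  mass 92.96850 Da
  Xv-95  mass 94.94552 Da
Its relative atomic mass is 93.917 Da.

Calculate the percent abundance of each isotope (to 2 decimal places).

Writing the weighted mean with unknown fraction x of Xv-93:
92.96850·x + 94.94552·(1 − x) = 93.917
(92.96850 − 94.94552)·x = 93.917 − 94.94552
x = -1.02852 / -1.97702 = 0.52024 → 52.02% Xv-93, 47.98% Xv-95.

Xv-93: 52.02%, Xv-95: 47.98%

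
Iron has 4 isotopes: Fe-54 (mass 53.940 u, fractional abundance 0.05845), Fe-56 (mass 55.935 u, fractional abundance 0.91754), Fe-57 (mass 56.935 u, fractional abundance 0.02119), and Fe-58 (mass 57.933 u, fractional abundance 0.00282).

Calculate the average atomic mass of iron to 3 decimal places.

Weight each isotope mass by its fractional abundance: 0.05845 × 53.940 + 0.91754 × 55.935 + 0.02119 × 56.935 + 0.00282 × 57.933
= 3.1528 + 51.3226 + 1.2065 + 0.1634 = 55.8453 u

55.845 u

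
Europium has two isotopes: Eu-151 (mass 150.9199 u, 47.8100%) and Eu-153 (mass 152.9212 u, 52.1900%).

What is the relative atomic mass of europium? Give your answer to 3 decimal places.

151.964 u

Weight each isotope mass by its fractional abundance: 0.478100 × 150.9199 + 0.521900 × 152.9212
= 72.15480 + 79.80957 = 151.96437 u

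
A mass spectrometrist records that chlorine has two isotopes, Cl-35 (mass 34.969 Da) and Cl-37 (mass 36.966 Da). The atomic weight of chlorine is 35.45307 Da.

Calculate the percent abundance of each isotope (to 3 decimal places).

Cl-35: 75.760%, Cl-37: 24.240%

Let x be the fractional abundance of Cl-35; then Cl-37 has abundance 1 − x.
34.969·x + 36.966·(1 − x) = 35.45307
(34.969 − 36.966)·x = 35.45307 − 36.966
x = -1.51293 / -1.997 = 0.75760 → 75.760% Cl-35, 24.240% Cl-37.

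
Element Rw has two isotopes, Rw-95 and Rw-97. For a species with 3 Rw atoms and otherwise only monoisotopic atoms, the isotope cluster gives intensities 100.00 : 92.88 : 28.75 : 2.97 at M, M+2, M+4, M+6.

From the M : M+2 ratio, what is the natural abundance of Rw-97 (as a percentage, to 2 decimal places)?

23.64%

If p is the fraction of Rw that is Rw-95, then I(M+2)/I(M) = [C(3,1)·p^2·(1−p)] / p^3 = 3·(1−p)/p = 92.88/100.00 = 0.9288
(1−p)/p = 0.9288/3 = 0.3096  ⇒  p = 1/(1 + 0.3096) = 0.7636
Rw-95: 76.36%, Rw-97: 23.64%.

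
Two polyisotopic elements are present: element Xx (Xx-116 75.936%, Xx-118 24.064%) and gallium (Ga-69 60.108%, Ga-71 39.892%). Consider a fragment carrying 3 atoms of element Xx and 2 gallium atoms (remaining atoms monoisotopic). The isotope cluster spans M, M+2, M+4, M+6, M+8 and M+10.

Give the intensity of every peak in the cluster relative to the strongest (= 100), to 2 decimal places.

43.90 : 100.00 : 87.95 : 37.33 : 7.68 : 0.62

Element Xx pattern (n=3): 0.43786794 : 0.416279 : 0.13191817 : 0.01393489
Gallium pattern (n=2): 0.36129717 : 0.47956567 : 0.15913717
Convolve the two distributions (both contribute in 2-u steps):
  M: 0.43786794×0.36129717 = 0.158200
  M+2: 0.43786794×0.47956567 + 0.416279×0.36129717 = 0.360387
  M+4: 0.43786794×0.15913717 + 0.416279×0.47956567 + 0.13191817×0.36129717 = 0.316976
  M+6: 0.416279×0.15913717 + 0.13191817×0.47956567 + 0.01393489×0.36129717 = 0.134544
  M+8: 0.13191817×0.15913717 + 0.01393489×0.47956567 = 0.027676
  M+10: 0.01393489×0.15913717 = 0.002218
Scale to base peak (0.360387) = 100: 43.90 : 100.00 : 87.95 : 37.33 : 7.68 : 0.62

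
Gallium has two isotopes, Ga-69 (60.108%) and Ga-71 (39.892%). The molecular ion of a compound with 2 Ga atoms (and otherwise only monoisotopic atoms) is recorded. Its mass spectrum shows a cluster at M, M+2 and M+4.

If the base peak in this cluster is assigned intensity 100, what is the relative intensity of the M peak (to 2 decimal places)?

75.34

Term probabilities: M 0.3613, M+2 0.4796, M+4 0.1591. Base peak = M+2.
P(M+2) = C(2,1) × 0.60108^1 × 0.39892^1 = 2 × 0.60108 × 0.39892 = 0.479566 (base)
P(M) = C(2,0) × 0.60108^2 × 0.39892^0 = 1 × 0.36129717 × 1.0000 = 0.361297
Relative intensity = 0.361297 / 0.479566 × 100 = 75.34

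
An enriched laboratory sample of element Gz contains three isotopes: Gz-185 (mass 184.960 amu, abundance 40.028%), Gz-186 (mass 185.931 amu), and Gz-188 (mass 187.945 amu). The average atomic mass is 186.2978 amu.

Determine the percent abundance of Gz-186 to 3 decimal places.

The remaining 59.972% is split between Gz-186 (fraction x) and Gz-188 (fraction 0.59972 − x).
Substituting: 185.931x + 187.945(0.59972 − x) = 112.2620112
(185.931 − 187.945)x = -0.4523642  ⇒  x = 0.22461, y = 0.37511
Gz-186: 22.461%, Gz-188: 37.511%.

22.461%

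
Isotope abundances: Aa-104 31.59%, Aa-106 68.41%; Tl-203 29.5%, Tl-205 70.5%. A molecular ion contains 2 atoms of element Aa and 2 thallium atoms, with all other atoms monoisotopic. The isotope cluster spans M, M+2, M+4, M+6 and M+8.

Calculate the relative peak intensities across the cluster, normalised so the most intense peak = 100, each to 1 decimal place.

Element Aa pattern (n=2): 0.09979281 : 0.43221438 : 0.46799281
Thallium pattern (n=2): 0.087025 : 0.41595 : 0.497025
Convolve the two distributions (both contribute in 2-u steps):
  M: 0.09979281×0.087025 = 0.008684
  M+2: 0.09979281×0.41595 + 0.43221438×0.087025 = 0.079122
  M+4: 0.09979281×0.497025 + 0.43221438×0.41595 + 0.46799281×0.087025 = 0.270106
  M+6: 0.43221438×0.497025 + 0.46799281×0.41595 = 0.409483
  M+8: 0.46799281×0.497025 = 0.232604
Scale to base peak (0.409483) = 100: 2.1 : 19.3 : 66.0 : 100.0 : 56.8

2.1 : 19.3 : 66.0 : 100.0 : 56.8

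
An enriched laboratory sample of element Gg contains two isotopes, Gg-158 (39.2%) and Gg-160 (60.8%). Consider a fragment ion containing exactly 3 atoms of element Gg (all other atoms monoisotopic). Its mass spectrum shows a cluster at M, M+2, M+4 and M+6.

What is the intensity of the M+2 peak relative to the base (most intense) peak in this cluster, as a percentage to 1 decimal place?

64.5%

Binomial terms of (0.392 + 0.608)^3: M 0.0602, M+2 0.2803, M+4 0.4347, M+6 0.2248 → M+4 is the base peak.
P(M+4) = C(3,2) × 0.392^1 × 0.608^2 = 3 × 0.3920 × 0.369664 = 0.434725 (base)
P(M+2) = C(3,1) × 0.392^2 × 0.608^1 = 3 × 0.153664 × 0.6080 = 0.280283
Relative intensity = 0.280283 / 0.434725 × 100 = 64.5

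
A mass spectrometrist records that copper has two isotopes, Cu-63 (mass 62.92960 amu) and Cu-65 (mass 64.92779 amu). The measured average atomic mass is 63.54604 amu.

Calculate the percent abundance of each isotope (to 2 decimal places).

Cu-63: 69.15%, Cu-65: 30.85%

With x = fraction of Cu-63 (so Cu-65 is 1 − x):
62.92960·x + 64.92779·(1 − x) = 63.54604
(62.92960 − 64.92779)·x = 63.54604 − 64.92779
x = -1.38175 / -1.99819 = 0.69150 → 69.15% Cu-63, 30.85% Cu-65.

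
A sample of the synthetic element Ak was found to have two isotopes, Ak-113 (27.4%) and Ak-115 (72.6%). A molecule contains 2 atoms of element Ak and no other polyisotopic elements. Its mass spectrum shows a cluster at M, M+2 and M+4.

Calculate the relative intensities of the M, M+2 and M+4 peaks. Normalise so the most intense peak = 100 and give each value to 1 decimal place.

14.2 : 75.5 : 100.0

Each Ak atom is independently Ak-113 (p = 0.274) or Ak-115 (q = 0.726); the cluster is the binomial expansion (p + q)^2.
P(M) = 0.274^2 = 0.075076
P(M+2) = 2 × 0.274^1 × 0.726^1 = 0.397848
P(M+4) = 0.726^2 = 0.527076
The M+4 peak is largest (0.527076); scaling to 100 gives 14.2 : 75.5 : 100.0.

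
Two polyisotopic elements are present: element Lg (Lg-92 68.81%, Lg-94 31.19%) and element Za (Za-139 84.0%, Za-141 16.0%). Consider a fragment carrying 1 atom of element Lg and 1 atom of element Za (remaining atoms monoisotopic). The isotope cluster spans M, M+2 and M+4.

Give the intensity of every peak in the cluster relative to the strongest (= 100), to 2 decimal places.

100.00 : 64.38 : 8.63

Element Lg pattern (n=1): 0.6881 : 0.3119
Element Za pattern (n=1): 0.8400 : 0.1600
Convolve the two distributions (both contribute in 2-u steps):
  M: 0.6881×0.8400 = 0.578004
  M+2: 0.6881×0.1600 + 0.3119×0.8400 = 0.372092
  M+4: 0.3119×0.1600 = 0.049904
Scale to base peak (0.578004) = 100: 100.00 : 64.38 : 8.63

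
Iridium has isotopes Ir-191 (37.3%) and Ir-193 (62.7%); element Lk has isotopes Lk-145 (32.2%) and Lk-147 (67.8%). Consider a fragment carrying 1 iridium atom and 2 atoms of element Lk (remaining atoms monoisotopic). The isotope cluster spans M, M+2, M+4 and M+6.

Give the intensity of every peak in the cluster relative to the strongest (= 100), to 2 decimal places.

8.69 : 51.18 : 100.00 : 64.74

Iridium pattern (n=1): 0.3730 : 0.6270
Element Lk pattern (n=2): 0.103684 : 0.436632 : 0.459684
Convolve the two distributions (both contribute in 2-u steps):
  M: 0.3730×0.103684 = 0.038674
  M+2: 0.3730×0.436632 + 0.6270×0.103684 = 0.227874
  M+4: 0.3730×0.459684 + 0.6270×0.436632 = 0.445230
  M+6: 0.6270×0.459684 = 0.288222
Scale to base peak (0.445230) = 100: 8.69 : 51.18 : 100.00 : 64.74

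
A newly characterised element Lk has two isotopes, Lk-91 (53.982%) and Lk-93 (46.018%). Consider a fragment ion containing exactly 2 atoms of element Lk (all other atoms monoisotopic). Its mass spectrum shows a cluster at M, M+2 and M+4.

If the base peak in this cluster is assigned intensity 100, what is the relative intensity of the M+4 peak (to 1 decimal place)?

(0.53982 + 0.46018)^2 gives M 0.2914, M+2 0.4968, M+4 0.2118; the largest is M+2.
P(M+2) = C(2,1) × 0.53982^1 × 0.46018^1 = 2 × 0.53982 × 0.46018 = 0.496829 (base)
P(M+4) = C(2,2) × 0.53982^0 × 0.46018^2 = 1 × 1.0000 × 0.21176563 = 0.211766
Relative intensity = 0.211766 / 0.496829 × 100 = 42.6

42.6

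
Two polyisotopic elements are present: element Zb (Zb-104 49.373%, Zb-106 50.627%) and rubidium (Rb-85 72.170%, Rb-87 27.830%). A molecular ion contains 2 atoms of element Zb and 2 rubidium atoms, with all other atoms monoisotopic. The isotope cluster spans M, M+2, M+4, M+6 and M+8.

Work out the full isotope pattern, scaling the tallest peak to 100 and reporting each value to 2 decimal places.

35.44 : 100.00 : 98.57 : 39.54 : 5.54

Element Zb pattern (n=2): 0.24376931 : 0.49992137 : 0.25630931
Rubidium pattern (n=2): 0.52085089 : 0.40169822 : 0.07745089
Convolve the two distributions (both contribute in 2-u steps):
  M: 0.24376931×0.52085089 = 0.126967
  M+2: 0.24376931×0.40169822 + 0.49992137×0.52085089 = 0.358306
  M+4: 0.24376931×0.07745089 + 0.49992137×0.40169822 + 0.25630931×0.52085089 = 0.353197
  M+6: 0.49992137×0.07745089 + 0.25630931×0.40169822 = 0.141678
  M+8: 0.25630931×0.07745089 = 0.019851
Scale to base peak (0.358306) = 100: 35.44 : 100.00 : 98.57 : 39.54 : 5.54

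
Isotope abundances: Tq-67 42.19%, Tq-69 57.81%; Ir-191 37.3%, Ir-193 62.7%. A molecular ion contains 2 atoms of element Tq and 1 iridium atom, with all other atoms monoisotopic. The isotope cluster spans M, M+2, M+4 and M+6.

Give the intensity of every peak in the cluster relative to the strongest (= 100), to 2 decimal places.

Element Tq pattern (n=2): 0.17799961 : 0.48780078 : 0.33419961
Iridium pattern (n=1): 0.3730 : 0.6270
Convolve the two distributions (both contribute in 2-u steps):
  M: 0.17799961×0.3730 = 0.066394
  M+2: 0.17799961×0.6270 + 0.48780078×0.3730 = 0.293555
  M+4: 0.48780078×0.6270 + 0.33419961×0.3730 = 0.430508
  M+6: 0.33419961×0.6270 = 0.209543
Scale to base peak (0.430508) = 100: 15.42 : 68.19 : 100.00 : 48.67

15.42 : 68.19 : 100.00 : 48.67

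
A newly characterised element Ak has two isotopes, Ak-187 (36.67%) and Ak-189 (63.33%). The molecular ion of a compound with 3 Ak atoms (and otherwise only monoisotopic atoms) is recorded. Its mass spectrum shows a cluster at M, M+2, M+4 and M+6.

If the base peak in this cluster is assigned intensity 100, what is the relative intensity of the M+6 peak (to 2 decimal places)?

57.57

Term probabilities: M 0.0493, M+2 0.2555, M+4 0.4412, M+6 0.2540. Base peak = M+4.
P(M+4) = C(3,2) × 0.3667^1 × 0.6333^2 = 3 × 0.3667 × 0.40106889 = 0.441216 (base)
P(M+6) = C(3,3) × 0.3667^0 × 0.6333^3 = 1 × 1.0000 × 0.25399693 = 0.253997
Relative intensity = 0.253997 / 0.441216 × 100 = 57.57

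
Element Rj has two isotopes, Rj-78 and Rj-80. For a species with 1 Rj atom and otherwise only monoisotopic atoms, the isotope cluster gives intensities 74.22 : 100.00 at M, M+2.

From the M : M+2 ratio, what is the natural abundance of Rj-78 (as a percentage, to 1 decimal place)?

Write p for the Rj-78 fraction. I(M+2)/I(M) = [C(1,1)·p^0·(1−p)] / p^1 = 1·(1−p)/p = 100.00/74.22 = 1.3473
(1−p)/p = 1.3473/1 = 1.3473  ⇒  p = 1/(1 + 1.3473) = 0.4260
Rj-78: 42.6%, Rj-80: 57.4%.

42.6%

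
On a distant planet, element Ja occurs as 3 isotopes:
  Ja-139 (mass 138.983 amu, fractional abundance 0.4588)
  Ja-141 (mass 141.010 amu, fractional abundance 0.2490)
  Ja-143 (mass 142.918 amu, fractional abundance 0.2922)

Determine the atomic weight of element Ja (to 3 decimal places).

140.638 amu

Ar = Σ fᵢ·mᵢ = 0.4588 × 138.983 + 0.2490 × 141.010 + 0.2922 × 142.918
= 63.7654 + 35.1115 + 41.7606 = 140.6375 amu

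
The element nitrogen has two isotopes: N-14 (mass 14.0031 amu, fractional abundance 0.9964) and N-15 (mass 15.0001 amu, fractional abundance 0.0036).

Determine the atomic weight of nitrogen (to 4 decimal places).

14.0067 amu

Average mass = Σ (abundance × isotope mass) = 0.9964 × 14.0031 + 0.0036 × 15.0001
= 13.95269 + 0.05400 = 14.00669 amu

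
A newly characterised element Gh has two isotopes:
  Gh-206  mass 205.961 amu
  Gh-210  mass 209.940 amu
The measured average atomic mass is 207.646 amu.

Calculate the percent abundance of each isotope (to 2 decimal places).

Writing the weighted mean with unknown fraction x of Gh-206:
205.961·x + 209.940·(1 − x) = 207.646
(205.961 − 209.940)·x = 207.646 − 209.940
x = -2.294 / -3.979 = 0.57653 → 57.65% Gh-206, 42.35% Gh-210.

Gh-206: 57.65%, Gh-210: 42.35%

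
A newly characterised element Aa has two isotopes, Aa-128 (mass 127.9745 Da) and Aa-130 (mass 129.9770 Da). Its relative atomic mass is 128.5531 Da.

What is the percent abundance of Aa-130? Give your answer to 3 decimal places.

Let x be the fractional abundance of Aa-128; then Aa-130 has abundance 1 − x.
127.9745·x + 129.9770·(1 − x) = 128.5531
(127.9745 − 129.9770)·x = 128.5531 − 129.9770
x = -1.4239 / -2.0025 = 0.71106 → 71.106% Aa-128, 28.894% Aa-130.

28.894%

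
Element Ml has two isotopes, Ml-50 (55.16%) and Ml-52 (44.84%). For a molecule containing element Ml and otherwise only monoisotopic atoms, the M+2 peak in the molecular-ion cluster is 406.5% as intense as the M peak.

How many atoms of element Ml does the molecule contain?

The M+2/M ratio from n Ml atoms is n · q/p = n · 0.4484/0.5516.
n = 4.065 × 0.5516/0.4484 = 5.00 ≈ 5

5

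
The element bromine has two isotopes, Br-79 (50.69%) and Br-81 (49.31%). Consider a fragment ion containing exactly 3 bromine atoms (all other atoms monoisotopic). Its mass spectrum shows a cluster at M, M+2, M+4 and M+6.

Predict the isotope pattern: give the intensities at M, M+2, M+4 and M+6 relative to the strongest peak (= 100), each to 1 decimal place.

34.3 : 100.0 : 97.3 : 31.5

Expanding (0.5069 + 0.4931)^3:
P(M) = 0.5069^3 = 0.130247
P(M+2) = 3 × 0.5069^2 × 0.4931^1 = 0.380103
P(M+4) = 3 × 0.5069^1 × 0.4931^2 = 0.369755
P(M+6) = 0.4931^3 = 0.119896
The M+2 peak is largest (0.380103); scaling to 100 gives 34.3 : 100.0 : 97.3 : 31.5.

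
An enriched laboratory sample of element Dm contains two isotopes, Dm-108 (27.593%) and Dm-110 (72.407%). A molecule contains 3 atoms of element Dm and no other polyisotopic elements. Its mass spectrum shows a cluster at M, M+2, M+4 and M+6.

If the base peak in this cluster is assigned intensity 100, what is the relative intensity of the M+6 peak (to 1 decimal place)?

87.5

Binomial terms of (0.27593 + 0.72407)^3: M 0.0210, M+2 0.1654, M+4 0.4340, M+6 0.3796 → M+4 is the base peak.
P(M+4) = C(3,2) × 0.27593^1 × 0.72407^2 = 3 × 0.27593 × 0.52427736 = 0.433992 (base)
P(M+6) = C(3,3) × 0.27593^0 × 0.72407^3 = 1 × 1.0000 × 0.37961351 = 0.379614
Relative intensity = 0.379614 / 0.433992 × 100 = 87.5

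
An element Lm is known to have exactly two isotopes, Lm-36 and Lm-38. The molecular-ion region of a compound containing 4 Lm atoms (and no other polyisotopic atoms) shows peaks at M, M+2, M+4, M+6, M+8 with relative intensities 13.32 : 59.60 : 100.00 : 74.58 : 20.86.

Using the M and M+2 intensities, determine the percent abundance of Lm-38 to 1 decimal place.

Let p = fractional abundance of Lm-36. I(M+2)/I(M) = [C(4,1)·p^3·(1−p)] / p^4 = 4·(1−p)/p = 59.60/13.32 = 4.4745
(1−p)/p = 4.4745/4 = 1.1186  ⇒  p = 1/(1 + 1.1186) = 0.4720
Lm-36: 47.2%, Lm-38: 52.8%.

52.8%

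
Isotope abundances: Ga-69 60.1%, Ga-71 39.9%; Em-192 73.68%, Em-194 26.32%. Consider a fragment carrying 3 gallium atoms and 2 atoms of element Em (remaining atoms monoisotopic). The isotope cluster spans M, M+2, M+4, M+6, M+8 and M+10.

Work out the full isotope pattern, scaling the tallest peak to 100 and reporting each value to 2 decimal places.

Gallium pattern (n=3): 0.2170818 : 0.4323576 : 0.2870394 : 0.0635212
Element Em pattern (n=2): 0.54287424 : 0.38785152 : 0.06927424
Convolve the two distributions (both contribute in 2-u steps):
  M: 0.2170818×0.54287424 = 0.117848
  M+2: 0.2170818×0.38785152 + 0.4323576×0.54287424 = 0.318911
  M+4: 0.2170818×0.06927424 + 0.4323576×0.38785152 + 0.2870394×0.54287424 = 0.338555
  M+6: 0.4323576×0.06927424 + 0.2870394×0.38785152 + 0.0635212×0.54287424 = 0.175764
  M+8: 0.2870394×0.06927424 + 0.0635212×0.38785152 = 0.044521
  M+10: 0.0635212×0.06927424 = 0.004400
Scale to base peak (0.338555) = 100: 34.81 : 94.20 : 100.00 : 51.92 : 13.15 : 1.30

34.81 : 94.20 : 100.00 : 51.92 : 13.15 : 1.30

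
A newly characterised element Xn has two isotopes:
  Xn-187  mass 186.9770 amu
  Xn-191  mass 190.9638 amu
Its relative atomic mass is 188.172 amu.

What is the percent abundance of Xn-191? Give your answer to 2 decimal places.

Writing the weighted mean with unknown fraction x of Xn-187:
186.9770·x + 190.9638·(1 − x) = 188.172
(186.9770 − 190.9638)·x = 188.172 − 190.9638
x = -2.7918 / -3.9868 = 0.70026 → 70.03% Xn-187, 29.97% Xn-191.

29.97%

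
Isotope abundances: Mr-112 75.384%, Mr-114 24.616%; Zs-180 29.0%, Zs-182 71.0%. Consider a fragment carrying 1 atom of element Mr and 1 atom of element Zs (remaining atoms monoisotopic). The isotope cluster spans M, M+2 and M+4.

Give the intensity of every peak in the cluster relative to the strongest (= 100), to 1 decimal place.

Element Mr pattern (n=1): 0.75384 : 0.24616
Element Zs pattern (n=1): 0.2900 : 0.7100
Convolve the two distributions (both contribute in 2-u steps):
  M: 0.75384×0.2900 = 0.218614
  M+2: 0.75384×0.7100 + 0.24616×0.2900 = 0.606613
  M+4: 0.24616×0.7100 = 0.174774
Scale to base peak (0.606613) = 100: 36.0 : 100.0 : 28.8

36.0 : 100.0 : 28.8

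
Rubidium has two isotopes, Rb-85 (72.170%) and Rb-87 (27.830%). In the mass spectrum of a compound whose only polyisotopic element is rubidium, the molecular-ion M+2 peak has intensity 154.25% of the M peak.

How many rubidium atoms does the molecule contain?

The M+2/M ratio from n Rb atoms is n · q/p = n · 0.27830/0.72170.
n = 1.5425 × 0.72170/0.27830 = 4.00 ≈ 4

4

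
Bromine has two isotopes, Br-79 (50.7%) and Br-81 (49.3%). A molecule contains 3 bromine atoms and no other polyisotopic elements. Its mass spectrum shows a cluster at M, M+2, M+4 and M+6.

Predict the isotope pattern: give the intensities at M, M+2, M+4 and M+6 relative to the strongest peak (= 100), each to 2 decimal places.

Expanding (0.507 + 0.493)^3:
P(M) = 0.507^3 = 0.130324
P(M+2) = 3 × 0.507^2 × 0.493^1 = 0.380175
P(M+4) = 3 × 0.507^1 × 0.493^2 = 0.369678
P(M+6) = 0.493^3 = 0.119823
The M+2 peak is largest (0.380175); scaling to 100 gives 34.28 : 100.00 : 97.24 : 31.52.

34.28 : 100.00 : 97.24 : 31.52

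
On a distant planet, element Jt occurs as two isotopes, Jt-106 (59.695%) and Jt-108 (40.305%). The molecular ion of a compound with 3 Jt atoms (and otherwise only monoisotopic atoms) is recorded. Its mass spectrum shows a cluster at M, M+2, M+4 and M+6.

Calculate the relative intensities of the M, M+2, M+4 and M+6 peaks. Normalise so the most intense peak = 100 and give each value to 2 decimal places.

49.37 : 100.00 : 67.52 : 15.20

The 3 Jt atoms are independent, so intensities follow the terms of (0.59695 + 0.40305)^3.
P(M) = 0.59695^3 = 0.212723
P(M+2) = 3 × 0.59695^2 × 0.40305^1 = 0.430880
P(M+4) = 3 × 0.59695^1 × 0.40305^2 = 0.290922
P(M+6) = 0.40305^3 = 0.065475
The M+2 peak is largest (0.430880); scaling to 100 gives 49.37 : 100.00 : 67.52 : 15.20.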